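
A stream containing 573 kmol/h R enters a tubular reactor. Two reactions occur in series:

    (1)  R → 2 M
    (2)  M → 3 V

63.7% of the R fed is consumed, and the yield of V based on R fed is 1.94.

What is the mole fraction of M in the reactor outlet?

Conversion of R: R consumed = 1ξ₁ = 0.637 × 573 → ξ₁ = 365 kmol/h.
Yield of V: 3ξ₂ / 573 = 1.94 → ξ₂ = 370.5 kmol/h.
Outlet amounts (n = n₀ + Σ ν·ξ):
  R: 573 − 1(365) = 208
  M: 0 + 2(365) − 1(370.5) = 359.5
  V: 0 + 3(370.5) = 1112
Total out = 1679 kmol/h; y_M = 359.5 / 1679 = 0.2141.

0.214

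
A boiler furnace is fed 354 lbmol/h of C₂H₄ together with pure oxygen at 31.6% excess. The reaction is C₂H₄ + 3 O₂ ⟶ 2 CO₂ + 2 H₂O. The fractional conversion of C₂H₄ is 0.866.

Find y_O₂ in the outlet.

Stoichiometric O₂ = 3 × 354 = 1062 lbmol/h; O₂ fed = 1062 × 1.316 = 1398 lbmol/h.
Fuel reacted = 0.866 × 354 → ξ = 306.6 lbmol/h.
Outlet (n = n₀ + ν ξ):
  C₂H₄: 354 − 1(306.6) = 47.44
  O₂: 1398 − 3(306.6) = 477.9
  CO₂: 0 + 2(306.6) = 613.1
  H₂O: 0 + 2(306.6) = 613.1
Total out = 1752 lbmol/h; y_O₂ = 477.9 / 1752 = 0.2728.

0.273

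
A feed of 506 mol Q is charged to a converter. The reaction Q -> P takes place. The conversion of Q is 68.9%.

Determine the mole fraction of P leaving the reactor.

0.689

Q reacted = 0.689 × 506 = 348.6 mol; ν_Q = −1, so ξ = 348.6/1 = 348.6 mol.
Outlet amounts (n = n₀ + ν ξ):
  Q: 506 − 1(348.6) = 157.4
  P: 0 + 1(348.6) = 348.6
Total out = 506 mol; y_P = 348.6 / 506 = 0.689.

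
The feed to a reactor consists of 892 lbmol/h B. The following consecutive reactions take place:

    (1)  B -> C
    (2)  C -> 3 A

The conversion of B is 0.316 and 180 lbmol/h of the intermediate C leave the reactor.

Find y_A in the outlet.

0.279

Conversion of B: B consumed = 1ξ₁ = 0.316 × 892 → ξ₁ = 281.9 lbmol/h.
C balance: n_C = 0 + 1ξ₁ − 1ξ₂ = 180 → ξ₂ = (1·281.9 − 180)/1 = 101.9 lbmol/h.
Outlet amounts (n = n₀ + Σ ν·ξ):
  B: 892 − 1(281.9) = 610.1
  C: 0 + 1(281.9) − 1(101.9) = 180
  A: 0 + 3(101.9) = 305.6
Total out = 1096 lbmol/h; y_A = 305.6 / 1096 = 0.2789.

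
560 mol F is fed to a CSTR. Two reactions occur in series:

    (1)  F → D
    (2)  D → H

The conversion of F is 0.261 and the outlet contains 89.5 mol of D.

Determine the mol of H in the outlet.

56.7 mol

Conversion of F: F consumed = 1ξ₁ = 0.261 × 560 → ξ₁ = 146.2 mol.
D balance: n_D = 0 + 1ξ₁ − 1ξ₂ = 89.5 → ξ₂ = (1·146.2 − 89.5)/1 = 56.66 mol.
Outlet amounts (n = n₀ + Σ ν·ξ):
  F: 560 − 1(146.2) = 413.8
  D: 0 + 1(146.2) − 1(56.66) = 89.5
  H: 0 + 1(56.66) = 56.66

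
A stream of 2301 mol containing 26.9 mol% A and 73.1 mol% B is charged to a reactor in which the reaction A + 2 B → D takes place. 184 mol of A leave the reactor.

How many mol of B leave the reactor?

For A: n = n₀ − 1ξ → 184 = 619 − 1ξ, giving ξ = 435 mol.
Outlet amounts (n = n₀ + ν ξ):
  A: 619 − 1(435) = 184
  B: 1682 − 2(435) = 812.1
  D: 0 + 1(435) = 435

812 mol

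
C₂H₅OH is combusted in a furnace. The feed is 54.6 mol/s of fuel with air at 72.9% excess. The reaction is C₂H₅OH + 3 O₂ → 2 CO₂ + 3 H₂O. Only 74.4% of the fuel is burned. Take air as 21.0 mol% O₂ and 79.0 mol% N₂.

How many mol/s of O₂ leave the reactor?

161 mol/s

Stoichiometric O₂ = 3 × 54.6 = 163.8 mol/s; O₂ fed = 163.8 × 1.729 = 283.2 mol/s.
N₂ fed = 283.2 × 79/21 = 1065 mol/s.
Fuel reacted = 0.744 × 54.6 → ξ = 40.62 mol/s.
Outlet (n = n₀ + ν ξ):
  C₂H₅OH: 54.6 − 1(40.62) = 13.98
  O₂: 283.2 − 3(40.62) = 161.3
  N₂: 1065 (inert)
  CO₂: 0 + 2(40.62) = 81.24
  H₂O: 0 + 3(40.62) = 121.9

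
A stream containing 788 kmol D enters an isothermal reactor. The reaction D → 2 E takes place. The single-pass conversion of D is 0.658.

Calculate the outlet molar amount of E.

1040 kmol

D reacted = 0.658 × 788 = 518.5 kmol; ν_D = −1, so ξ = 518.5/1 = 518.5 kmol.
Outlet amounts (n = n₀ + ν ξ):
  D: 788 − 1(518.5) = 269.5
  E: 0 + 2(518.5) = 1037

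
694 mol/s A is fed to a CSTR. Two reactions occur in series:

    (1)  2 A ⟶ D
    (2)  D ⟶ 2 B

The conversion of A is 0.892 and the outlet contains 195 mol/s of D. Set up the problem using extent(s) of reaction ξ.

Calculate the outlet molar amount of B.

229 mol/s

Conversion of A: A consumed = 2ξ₁ = 0.892 × 694 → ξ₁ = 309.5 mol/s.
D balance: n_D = 0 + 1ξ₁ − 1ξ₂ = 195 → ξ₂ = (1·309.5 − 195)/1 = 114.5 mol/s.
Outlet amounts (n = n₀ + Σ ν·ξ):
  A: 694 − 2(309.5) = 74.95
  D: 0 + 1(309.5) − 1(114.5) = 195
  B: 0 + 2(114.5) = 229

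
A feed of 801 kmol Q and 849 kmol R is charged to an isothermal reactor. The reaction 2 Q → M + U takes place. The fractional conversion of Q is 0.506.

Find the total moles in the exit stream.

1650 kmol

Q reacted = 0.506 × 801 = 405.3 kmol; ν_Q = −2, so ξ = 405.3/2 = 202.7 kmol.
Outlet amounts (n = n₀ + ν ξ):
  Q: 801 − 2(202.7) = 395.7
  M: 0 + 1(202.7) = 202.7
  U: 0 + 1(202.7) = 202.7
  R: 849 (inert)
Total out = 395.7 + 202.7 + 202.7 + 849 = 1650 kmol.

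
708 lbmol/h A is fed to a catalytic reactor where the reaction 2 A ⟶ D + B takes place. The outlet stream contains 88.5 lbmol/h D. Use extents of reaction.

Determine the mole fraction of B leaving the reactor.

0.125

For D: n = n₀ + 1ξ → 88.5 = 0 + 1ξ, giving ξ = 88.5 lbmol/h.
Outlet amounts (n = n₀ + ν ξ):
  A: 708 − 2(88.5) = 531
  D: 0 + 1(88.5) = 88.5
  B: 0 + 1(88.5) = 88.5
Total out = 708 lbmol/h; y_B = 88.5 / 708 = 0.125.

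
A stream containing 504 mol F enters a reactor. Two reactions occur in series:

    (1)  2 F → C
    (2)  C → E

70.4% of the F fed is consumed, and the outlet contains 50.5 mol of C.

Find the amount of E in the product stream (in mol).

Conversion of F: F consumed = 2ξ₁ = 0.704 × 504 → ξ₁ = 177.4 mol.
C balance: n_C = 0 + 1ξ₁ − 1ξ₂ = 50.5 → ξ₂ = (1·177.4 − 50.5)/1 = 126.9 mol.
Outlet amounts (n = n₀ + Σ ν·ξ):
  F: 504 − 2(177.4) = 149.2
  C: 0 + 1(177.4) − 1(126.9) = 50.5
  E: 0 + 1(126.9) = 126.9

127 mol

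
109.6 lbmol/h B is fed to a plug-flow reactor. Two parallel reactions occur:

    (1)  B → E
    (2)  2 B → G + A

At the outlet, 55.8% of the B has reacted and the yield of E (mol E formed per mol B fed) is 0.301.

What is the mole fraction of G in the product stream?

Yield of E: 1ξ₁ / 109.6 = 0.301 → ξ₁ = 32.99 lbmol/h.
Conversion of B: 1ξ₁ + 2ξ₂ = 0.558 × 109.6 = 61.16 → ξ₂ = 14.08 lbmol/h.
Outlet amounts (n = n₀ + Σ ν·ξ):
  B: 109.6 − 1(32.99) − 2(14.08) = 48.44
  E: 0 + 1(32.99) = 32.99
  G: 0 + 1(14.08) = 14.08
  A: 0 + 1(14.08) = 14.08
Total out = 109.6 lbmol/h; y_G = 14.08 / 109.6 = 0.1285.

0.129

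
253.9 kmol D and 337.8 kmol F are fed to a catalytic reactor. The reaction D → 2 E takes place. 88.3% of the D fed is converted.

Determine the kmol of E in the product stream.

D reacted = 0.883 × 253.9 = 224.2 kmol; ν_D = −1, so ξ = 224.2/1 = 224.2 kmol.
Outlet amounts (n = n₀ + ν ξ):
  D: 253.9 − 1(224.2) = 29.71
  E: 0 + 2(224.2) = 448.4
  F: 337.8 (inert)

448 kmol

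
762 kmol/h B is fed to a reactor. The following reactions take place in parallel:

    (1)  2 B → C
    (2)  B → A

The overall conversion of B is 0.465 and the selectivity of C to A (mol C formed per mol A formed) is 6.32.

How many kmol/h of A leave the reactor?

Conversion of B: B consumed = 0.465 × 762 = 354.3 kmol/h = 2ξ₁ + 1ξ₂.
Selectivity: 1ξ₁ / (1ξ₂) = 6.32 → ξ₁ = 6.32 ξ₂.
Substitute: (2·6.32 + 1) ξ₂ = 354.3 → ξ₂ = 25.98 kmol/h, ξ₁ = 164.2 kmol/h.
Outlet amounts (n = n₀ + Σ ν·ξ):
  B: 762 − 2(164.2) − 1(25.98) = 407.7
  C: 0 + 1(164.2) = 164.2
  A: 0 + 1(25.98) = 25.98

26 kmol/h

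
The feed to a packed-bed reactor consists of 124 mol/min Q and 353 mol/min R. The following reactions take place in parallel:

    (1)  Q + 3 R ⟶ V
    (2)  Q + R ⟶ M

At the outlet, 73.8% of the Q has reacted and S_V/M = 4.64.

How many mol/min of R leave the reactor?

Conversion of Q: Q consumed = 0.738 × 124 = 91.51 mol/min = 1ξ₁ + 1ξ₂.
Selectivity: 1ξ₁ / (1ξ₂) = 4.64 → ξ₁ = 4.64 ξ₂.
Substitute: (1·4.64 + 1) ξ₂ = 91.51 → ξ₂ = 16.23 mol/min, ξ₁ = 75.29 mol/min.
Outlet amounts (n = n₀ + Σ ν·ξ):
  Q: 124 − 1(75.29) − 1(16.23) = 32.49
  R: 353 − 3(75.29) − 1(16.23) = 110.9
  V: 0 + 1(75.29) = 75.29
  M: 0 + 1(16.23) = 16.23

111 mol/min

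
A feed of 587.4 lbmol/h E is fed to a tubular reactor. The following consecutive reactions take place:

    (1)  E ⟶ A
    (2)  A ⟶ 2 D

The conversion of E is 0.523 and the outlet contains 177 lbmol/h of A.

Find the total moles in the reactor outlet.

Conversion of E: E consumed = 1ξ₁ = 0.523 × 587.4 → ξ₁ = 307.2 lbmol/h.
A balance: n_A = 0 + 1ξ₁ − 1ξ₂ = 177 → ξ₂ = (1·307.2 − 177)/1 = 130.2 lbmol/h.
Outlet amounts (n = n₀ + Σ ν·ξ):
  E: 587.4 − 1(307.2) = 280.2
  A: 0 + 1(307.2) − 1(130.2) = 177
  D: 0 + 2(130.2) = 260.4
Total out = 280.2 + 177 + 260.4 = 717.6 lbmol/h.

718 lbmol/h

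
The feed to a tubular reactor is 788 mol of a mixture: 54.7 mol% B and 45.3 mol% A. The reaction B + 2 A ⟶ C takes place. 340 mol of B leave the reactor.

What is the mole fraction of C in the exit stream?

For B: n = n₀ − 1ξ → 340 = 431 − 1ξ, giving ξ = 91.04 mol.
Outlet amounts (n = n₀ + ν ξ):
  B: 431 − 1(91.04) = 340
  A: 357 − 2(91.04) = 174.9
  C: 0 + 1(91.04) = 91.04
Total out = 605.9 mol; y_C = 91.04 / 605.9 = 0.1502.

0.15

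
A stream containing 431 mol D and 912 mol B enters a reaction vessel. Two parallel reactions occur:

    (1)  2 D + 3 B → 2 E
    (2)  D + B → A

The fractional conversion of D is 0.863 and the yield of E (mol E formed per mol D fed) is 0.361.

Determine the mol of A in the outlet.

Yield of E: 2ξ₁ / 431 = 0.361 → ξ₁ = 77.8 mol.
Conversion of D: 2ξ₁ + 1ξ₂ = 0.863 × 431 = 372 → ξ₂ = 216.4 mol.
Outlet amounts (n = n₀ + Σ ν·ξ):
  D: 431 − 2(77.8) − 1(216.4) = 59.05
  B: 912 − 3(77.8) − 1(216.4) = 462.3
  E: 0 + 2(77.8) = 155.6
  A: 0 + 1(216.4) = 216.4

216 mol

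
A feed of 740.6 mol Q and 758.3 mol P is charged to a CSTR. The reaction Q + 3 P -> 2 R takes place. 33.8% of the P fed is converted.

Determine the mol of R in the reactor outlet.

171 mol

P reacted = 0.338 × 758.3 = 256.3 mol; ν_P = −3, so ξ = 256.3/3 = 85.44 mol.
Outlet amounts (n = n₀ + ν ξ):
  Q: 740.6 − 1(85.44) = 655.2
  P: 758.3 − 3(85.44) = 502
  R: 0 + 2(85.44) = 170.9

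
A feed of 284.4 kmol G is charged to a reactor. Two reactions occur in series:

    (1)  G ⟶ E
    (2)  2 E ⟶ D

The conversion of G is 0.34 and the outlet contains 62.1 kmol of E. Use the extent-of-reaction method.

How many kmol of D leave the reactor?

17.3 kmol

Conversion of G: G consumed = 1ξ₁ = 0.34 × 284.4 → ξ₁ = 96.7 kmol.
E balance: n_E = 0 + 1ξ₁ − 2ξ₂ = 62.1 → ξ₂ = (1·96.7 − 62.1)/2 = 17.3 kmol.
Outlet amounts (n = n₀ + Σ ν·ξ):
  G: 284.4 − 1(96.7) = 187.7
  E: 0 + 1(96.7) − 2(17.3) = 62.1
  D: 0 + 1(17.3) = 17.3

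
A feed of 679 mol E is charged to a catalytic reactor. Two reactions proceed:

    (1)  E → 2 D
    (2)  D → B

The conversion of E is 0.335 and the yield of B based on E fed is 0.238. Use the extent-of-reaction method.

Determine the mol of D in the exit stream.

Conversion of E: E consumed = 1ξ₁ = 0.335 × 679 → ξ₁ = 227.5 mol.
Yield of B: 1ξ₂ / 679 = 0.238 → ξ₂ = 161.6 mol.
Outlet amounts (n = n₀ + Σ ν·ξ):
  E: 679 − 1(227.5) = 451.5
  D: 0 + 2(227.5) − 1(161.6) = 293.3
  B: 0 + 1(161.6) = 161.6

293 mol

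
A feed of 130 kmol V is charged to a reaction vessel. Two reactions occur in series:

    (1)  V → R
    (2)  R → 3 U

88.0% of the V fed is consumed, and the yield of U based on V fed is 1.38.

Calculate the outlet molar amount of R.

54.6 kmol

Conversion of V: V consumed = 1ξ₁ = 0.88 × 130 → ξ₁ = 114.4 kmol.
Yield of U: 3ξ₂ / 130 = 1.38 → ξ₂ = 59.8 kmol.
Outlet amounts (n = n₀ + Σ ν·ξ):
  V: 130 − 1(114.4) = 15.6
  R: 0 + 1(114.4) − 1(59.8) = 54.6
  U: 0 + 3(59.8) = 179.4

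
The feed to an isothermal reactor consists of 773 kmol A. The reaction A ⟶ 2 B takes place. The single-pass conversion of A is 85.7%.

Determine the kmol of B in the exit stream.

1320 kmol

A reacted = 0.857 × 773 = 662.5 kmol; ν_A = −1, so ξ = 662.5/1 = 662.5 kmol.
Outlet amounts (n = n₀ + ν ξ):
  A: 773 − 1(662.5) = 110.5
  B: 0 + 2(662.5) = 1325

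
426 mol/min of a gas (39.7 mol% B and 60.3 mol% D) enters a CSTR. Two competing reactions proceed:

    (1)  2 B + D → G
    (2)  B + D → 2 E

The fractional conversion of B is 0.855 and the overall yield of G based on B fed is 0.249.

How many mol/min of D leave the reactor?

Yield of G: 1ξ₁ / 169.1 = 0.249 → ξ₁ = 42.11 mol/min.
Conversion of B: 2ξ₁ + 1ξ₂ = 0.855 × 169.1 = 144.6 → ξ₂ = 60.38 mol/min.
Outlet amounts (n = n₀ + Σ ν·ξ):
  B: 169.1 − 2(42.11) − 1(60.38) = 24.52
  D: 256.9 − 1(42.11) − 1(60.38) = 154.4
  G: 0 + 1(42.11) = 42.11
  E: 0 + 2(60.38) = 120.8

154 mol/min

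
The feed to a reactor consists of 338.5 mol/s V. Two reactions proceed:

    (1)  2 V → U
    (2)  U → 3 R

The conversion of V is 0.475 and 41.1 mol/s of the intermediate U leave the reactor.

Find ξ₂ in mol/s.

ξ₂ = 39.3 mol/s

Conversion of V: V consumed = 2ξ₁ = 0.475 × 338.5 → ξ₁ = 80.39 mol/s.
U balance: n_U = 0 + 1ξ₁ − 1ξ₂ = 41.1 → ξ₂ = (1·80.39 − 41.1)/1 = 39.29 mol/s.
Outlet amounts (n = n₀ + Σ ν·ξ):
  V: 338.5 − 2(80.39) = 177.7
  U: 0 + 1(80.39) − 1(39.29) = 41.1
  R: 0 + 3(39.29) = 117.9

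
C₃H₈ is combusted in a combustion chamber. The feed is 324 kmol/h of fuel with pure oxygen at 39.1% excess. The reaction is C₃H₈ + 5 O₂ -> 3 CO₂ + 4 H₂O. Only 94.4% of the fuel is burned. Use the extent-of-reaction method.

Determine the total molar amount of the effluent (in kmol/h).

Stoichiometric O₂ = 5 × 324 = 1620 kmol/h; O₂ fed = 1620 × 1.391 = 2253 kmol/h.
Fuel reacted = 0.944 × 324 → ξ = 305.9 kmol/h.
Outlet (n = n₀ + ν ξ):
  C₃H₈: 324 − 1(305.9) = 18.14
  O₂: 2253 − 5(305.9) = 724.1
  CO₂: 0 + 3(305.9) = 917.6
  H₂O: 0 + 4(305.9) = 1223
Total out = 18.14 + 724.1 + 917.6 + 1223 = 2883 kmol/h.

2880 kmol/h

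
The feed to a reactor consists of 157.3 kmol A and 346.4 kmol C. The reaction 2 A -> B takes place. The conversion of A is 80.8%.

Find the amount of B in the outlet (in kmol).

63.5 kmol

A reacted = 0.808 × 157.3 = 127.1 kmol; ν_A = −2, so ξ = 127.1/2 = 63.55 kmol.
Outlet amounts (n = n₀ + ν ξ):
  A: 157.3 − 2(63.55) = 30.2
  B: 0 + 1(63.55) = 63.55
  C: 346.4 (inert)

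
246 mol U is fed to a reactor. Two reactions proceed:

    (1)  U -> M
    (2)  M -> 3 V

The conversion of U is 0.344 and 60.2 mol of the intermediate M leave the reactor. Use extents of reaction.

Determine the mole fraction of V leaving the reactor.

0.249

Conversion of U: U consumed = 1ξ₁ = 0.344 × 246 → ξ₁ = 84.62 mol.
M balance: n_M = 0 + 1ξ₁ − 1ξ₂ = 60.2 → ξ₂ = (1·84.62 − 60.2)/1 = 24.42 mol.
Outlet amounts (n = n₀ + Σ ν·ξ):
  U: 246 − 1(84.62) = 161.4
  M: 0 + 1(84.62) − 1(24.42) = 60.2
  V: 0 + 3(24.42) = 73.27
Total out = 294.8 mol; y_V = 73.27 / 294.8 = 0.2485.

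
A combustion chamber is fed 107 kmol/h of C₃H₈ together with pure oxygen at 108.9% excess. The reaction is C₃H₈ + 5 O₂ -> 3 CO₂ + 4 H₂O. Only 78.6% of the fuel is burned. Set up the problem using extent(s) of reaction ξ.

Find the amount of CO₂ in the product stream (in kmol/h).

252 kmol/h

Stoichiometric O₂ = 5 × 107 = 535 kmol/h; O₂ fed = 535 × 2.089 = 1118 kmol/h.
Fuel reacted = 0.786 × 107 → ξ = 84.1 kmol/h.
Outlet (n = n₀ + ν ξ):
  C₃H₈: 107 − 1(84.1) = 22.9
  O₂: 1118 − 5(84.1) = 697.1
  CO₂: 0 + 3(84.1) = 252.3
  H₂O: 0 + 4(84.1) = 336.4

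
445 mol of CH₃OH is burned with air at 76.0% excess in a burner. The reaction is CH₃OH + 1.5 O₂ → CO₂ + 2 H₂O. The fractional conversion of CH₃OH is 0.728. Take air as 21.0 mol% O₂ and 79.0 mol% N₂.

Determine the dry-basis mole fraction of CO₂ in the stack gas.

Stoichiometric O₂ = 1.5 × 445 = 667.5 mol; O₂ fed = 667.5 × 1.760 = 1175 mol.
N₂ fed = 1175 × 79/21 = 4419 mol.
Fuel reacted = 0.728 × 445 → ξ = 324 mol.
Outlet (n = n₀ + ν ξ):
  CH₃OH: 445 − 1(324) = 121
  O₂: 1175 − 1.5(324) = 688.9
  N₂: 4419 (inert)
  CO₂: 0 + 1(324) = 324
  H₂O: 0 + 2(324) = 647.9
Dry total = 5553 mol; y_CO₂ (dry) = 324 / 5553 = 0.05834.

0.0583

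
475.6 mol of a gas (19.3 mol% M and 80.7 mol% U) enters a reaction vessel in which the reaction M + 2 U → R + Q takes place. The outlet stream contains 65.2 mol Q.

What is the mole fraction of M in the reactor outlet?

For Q: n = n₀ + 1ξ → 65.2 = 0 + 1ξ, giving ξ = 65.2 mol.
Outlet amounts (n = n₀ + ν ξ):
  M: 91.79 − 1(65.2) = 26.59
  U: 383.8 − 2(65.2) = 253.4
  R: 0 + 1(65.2) = 65.2
  Q: 0 + 1(65.2) = 65.2
Total out = 410.4 mol; y_M = 26.59 / 410.4 = 0.06479.

0.0648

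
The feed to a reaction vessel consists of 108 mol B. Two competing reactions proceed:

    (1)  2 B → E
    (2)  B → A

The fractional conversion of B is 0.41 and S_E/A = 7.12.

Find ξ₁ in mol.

ξ₁ = 20.7 mol

Conversion of B: B consumed = 0.41 × 108 = 44.28 mol = 2ξ₁ + 1ξ₂.
Selectivity: 1ξ₁ / (1ξ₂) = 7.12 → ξ₁ = 7.12 ξ₂.
Substitute: (2·7.12 + 1) ξ₂ = 44.28 → ξ₂ = 2.906 mol, ξ₁ = 20.69 mol.
Outlet amounts (n = n₀ + Σ ν·ξ):
  B: 108 − 2(20.69) − 1(2.906) = 63.72
  E: 0 + 1(20.69) = 20.69
  A: 0 + 1(2.906) = 2.906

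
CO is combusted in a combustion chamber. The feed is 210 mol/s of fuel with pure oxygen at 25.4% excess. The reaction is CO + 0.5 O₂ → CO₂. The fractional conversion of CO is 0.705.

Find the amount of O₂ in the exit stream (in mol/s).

Stoichiometric O₂ = 0.5 × 210 = 105 mol/s; O₂ fed = 105 × 1.254 = 131.7 mol/s.
Fuel reacted = 0.705 × 210 → ξ = 148 mol/s.
Outlet (n = n₀ + ν ξ):
  CO: 210 − 1(148) = 61.95
  O₂: 131.7 − 0.5(148) = 57.64
  CO₂: 0 + 1(148) = 148

57.6 mol/s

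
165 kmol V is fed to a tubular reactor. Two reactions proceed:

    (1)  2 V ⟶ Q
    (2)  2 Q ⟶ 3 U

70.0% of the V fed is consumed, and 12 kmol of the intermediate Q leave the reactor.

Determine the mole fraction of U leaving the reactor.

0.527

Conversion of V: V consumed = 2ξ₁ = 0.7 × 165 → ξ₁ = 57.75 kmol.
Q balance: n_Q = 0 + 1ξ₁ − 2ξ₂ = 12 → ξ₂ = (1·57.75 − 12)/2 = 22.87 kmol.
Outlet amounts (n = n₀ + Σ ν·ξ):
  V: 165 − 2(57.75) = 49.5
  Q: 0 + 1(57.75) − 2(22.87) = 12
  U: 0 + 3(22.87) = 68.62
Total out = 130.1 kmol; y_U = 68.62 / 130.1 = 0.5274.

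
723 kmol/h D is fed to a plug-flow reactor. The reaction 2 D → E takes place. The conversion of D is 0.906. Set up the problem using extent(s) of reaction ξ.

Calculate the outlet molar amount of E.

328 kmol/h

D reacted = 0.906 × 723 = 655 kmol/h; ν_D = −2, so ξ = 655/2 = 327.5 kmol/h.
Outlet amounts (n = n₀ + ν ξ):
  D: 723 − 2(327.5) = 67.96
  E: 0 + 1(327.5) = 327.5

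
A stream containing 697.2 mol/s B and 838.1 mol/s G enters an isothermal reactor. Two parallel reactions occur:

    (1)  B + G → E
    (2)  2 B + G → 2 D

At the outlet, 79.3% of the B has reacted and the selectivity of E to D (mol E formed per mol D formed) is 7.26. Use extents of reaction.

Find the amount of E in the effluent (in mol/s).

Conversion of B: B consumed = 0.793 × 697.2 = 552.9 mol/s = 1ξ₁ + 2ξ₂.
Selectivity: 1ξ₁ / (2ξ₂) = 7.26 → ξ₁ = 14.52 ξ₂.
Substitute: (1·14.52 + 2) ξ₂ = 552.9 → ξ₂ = 33.47 mol/s, ξ₁ = 485.9 mol/s.
Outlet amounts (n = n₀ + Σ ν·ξ):
  B: 697.2 − 1(485.9) − 2(33.47) = 144.3
  G: 838.1 − 1(485.9) − 1(33.47) = 318.7
  E: 0 + 1(485.9) = 485.9
  D: 0 + 2(33.47) = 66.93

486 mol/s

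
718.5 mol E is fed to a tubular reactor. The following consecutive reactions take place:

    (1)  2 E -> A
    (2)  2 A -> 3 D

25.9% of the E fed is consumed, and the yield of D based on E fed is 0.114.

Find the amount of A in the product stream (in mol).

Conversion of E: E consumed = 2ξ₁ = 0.259 × 718.5 → ξ₁ = 93.05 mol.
Yield of D: 3ξ₂ / 718.5 = 0.114 → ξ₂ = 27.3 mol.
Outlet amounts (n = n₀ + Σ ν·ξ):
  E: 718.5 − 2(93.05) = 532.4
  A: 0 + 1(93.05) − 2(27.3) = 38.44
  D: 0 + 3(27.3) = 81.91

38.4 mol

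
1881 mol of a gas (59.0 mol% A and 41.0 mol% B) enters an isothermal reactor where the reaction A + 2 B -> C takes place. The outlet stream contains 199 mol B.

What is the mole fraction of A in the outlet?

For B: n = n₀ − 2ξ → 199 = 771.2 − 2ξ, giving ξ = 286.1 mol.
Outlet amounts (n = n₀ + ν ξ):
  A: 1110 − 1(286.1) = 823.7
  B: 771.2 − 2(286.1) = 199
  C: 0 + 1(286.1) = 286.1
Total out = 1309 mol; y_A = 823.7 / 1309 = 0.6293.

0.629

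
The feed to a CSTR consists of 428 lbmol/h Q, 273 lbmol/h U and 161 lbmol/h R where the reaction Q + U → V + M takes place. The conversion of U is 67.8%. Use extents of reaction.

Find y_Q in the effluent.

0.282

U reacted = 0.678 × 273 = 185.1 lbmol/h; ν_U = −1, so ξ = 185.1/1 = 185.1 lbmol/h.
Outlet amounts (n = n₀ + ν ξ):
  Q: 428 − 1(185.1) = 242.9
  U: 273 − 1(185.1) = 87.91
  V: 0 + 1(185.1) = 185.1
  M: 0 + 1(185.1) = 185.1
  R: 161 (inert)
Total out = 862 lbmol/h; y_Q = 242.9 / 862 = 0.2818.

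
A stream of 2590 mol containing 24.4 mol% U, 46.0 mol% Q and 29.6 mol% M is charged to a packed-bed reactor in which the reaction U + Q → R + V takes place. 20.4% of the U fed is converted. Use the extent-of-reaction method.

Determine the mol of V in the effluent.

U reacted = 0.204 × 632 = 128.9 mol; ν_U = −1, so ξ = 128.9/1 = 128.9 mol.
Outlet amounts (n = n₀ + ν ξ):
  U: 632 − 1(128.9) = 503
  Q: 1191 − 1(128.9) = 1062
  R: 0 + 1(128.9) = 128.9
  V: 0 + 1(128.9) = 128.9
  M: 766.6 (inert)

129 mol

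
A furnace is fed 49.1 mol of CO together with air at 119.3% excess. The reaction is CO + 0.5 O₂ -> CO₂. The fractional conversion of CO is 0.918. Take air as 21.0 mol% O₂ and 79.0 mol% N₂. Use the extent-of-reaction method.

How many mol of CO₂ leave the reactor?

45.1 mol

Stoichiometric O₂ = 0.5 × 49.1 = 24.55 mol; O₂ fed = 24.55 × 2.193 = 53.84 mol.
N₂ fed = 53.84 × 79/21 = 202.5 mol.
Fuel reacted = 0.918 × 49.1 → ξ = 45.07 mol.
Outlet (n = n₀ + ν ξ):
  CO: 49.1 − 1(45.07) = 4.026
  O₂: 53.84 − 0.5(45.07) = 31.3
  N₂: 202.5 (inert)
  CO₂: 0 + 1(45.07) = 45.07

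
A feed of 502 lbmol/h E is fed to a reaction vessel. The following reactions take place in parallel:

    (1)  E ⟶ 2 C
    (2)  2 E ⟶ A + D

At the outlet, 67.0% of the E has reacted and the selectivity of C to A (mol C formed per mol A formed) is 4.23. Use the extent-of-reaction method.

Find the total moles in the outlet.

675 lbmol/h

Conversion of E: E consumed = 0.67 × 502 = 336.3 lbmol/h = 1ξ₁ + 2ξ₂.
Selectivity: 2ξ₁ / (1ξ₂) = 4.23 → ξ₁ = 2.115 ξ₂.
Substitute: (1·2.115 + 2) ξ₂ = 336.3 → ξ₂ = 81.74 lbmol/h, ξ₁ = 172.9 lbmol/h.
Outlet amounts (n = n₀ + Σ ν·ξ):
  E: 502 − 1(172.9) − 2(81.74) = 165.7
  C: 0 + 2(172.9) = 345.7
  A: 0 + 1(81.74) = 81.74
  D: 0 + 1(81.74) = 81.74
Total out = 165.7 + 345.7 + 81.74 + 81.74 = 674.9 lbmol/h.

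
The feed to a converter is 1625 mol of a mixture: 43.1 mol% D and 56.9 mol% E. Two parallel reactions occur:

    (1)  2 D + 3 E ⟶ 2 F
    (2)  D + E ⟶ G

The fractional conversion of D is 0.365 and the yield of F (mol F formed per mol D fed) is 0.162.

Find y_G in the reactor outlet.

Yield of F: 2ξ₁ / 700.4 = 0.162 → ξ₁ = 56.73 mol.
Conversion of D: 2ξ₁ + 1ξ₂ = 0.365 × 700.4 = 255.6 → ξ₂ = 142.2 mol.
Outlet amounts (n = n₀ + Σ ν·ξ):
  D: 700.4 − 2(56.73) − 1(142.2) = 444.7
  E: 924.6 − 3(56.73) − 1(142.2) = 612.3
  F: 0 + 2(56.73) = 113.5
  G: 0 + 1(142.2) = 142.2
Total out = 1313 mol; y_G = 142.2 / 1313 = 0.1083.

0.108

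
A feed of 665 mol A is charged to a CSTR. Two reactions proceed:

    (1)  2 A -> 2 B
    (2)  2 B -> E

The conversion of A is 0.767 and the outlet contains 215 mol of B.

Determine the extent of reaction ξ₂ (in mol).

ξ₂ = 148 mol

Conversion of A: A consumed = 2ξ₁ = 0.767 × 665 → ξ₁ = 255 mol.
B balance: n_B = 0 + 2ξ₁ − 2ξ₂ = 215 → ξ₂ = (2·255 − 215)/2 = 147.5 mol.
Outlet amounts (n = n₀ + Σ ν·ξ):
  A: 665 − 2(255) = 154.9
  B: 0 + 2(255) − 2(147.5) = 215
  E: 0 + 1(147.5) = 147.5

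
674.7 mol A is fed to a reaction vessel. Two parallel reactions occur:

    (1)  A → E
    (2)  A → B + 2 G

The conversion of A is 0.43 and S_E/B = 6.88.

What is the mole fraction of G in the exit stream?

Conversion of A: A consumed = 0.43 × 674.7 = 290.1 mol = 1ξ₁ + 1ξ₂.
Selectivity: 1ξ₁ / (1ξ₂) = 6.88 → ξ₁ = 6.88 ξ₂.
Substitute: (1·6.88 + 1) ξ₂ = 290.1 → ξ₂ = 36.82 mol, ξ₁ = 253.3 mol.
Outlet amounts (n = n₀ + Σ ν·ξ):
  A: 674.7 − 1(253.3) − 1(36.82) = 384.6
  E: 0 + 1(253.3) = 253.3
  B: 0 + 1(36.82) = 36.82
  G: 0 + 2(36.82) = 73.63
Total out = 748.3 mol; y_G = 73.63 / 748.3 = 0.0984.

0.0984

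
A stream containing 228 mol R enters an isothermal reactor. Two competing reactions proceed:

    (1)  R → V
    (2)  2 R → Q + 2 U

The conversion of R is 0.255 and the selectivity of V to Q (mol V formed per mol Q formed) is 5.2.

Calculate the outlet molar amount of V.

42 mol

Conversion of R: R consumed = 0.255 × 228 = 58.14 mol = 1ξ₁ + 2ξ₂.
Selectivity: 1ξ₁ / (1ξ₂) = 5.2 → ξ₁ = 5.2 ξ₂.
Substitute: (1·5.2 + 2) ξ₂ = 58.14 → ξ₂ = 8.075 mol, ξ₁ = 41.99 mol.
Outlet amounts (n = n₀ + Σ ν·ξ):
  R: 228 − 1(41.99) − 2(8.075) = 169.9
  V: 0 + 1(41.99) = 41.99
  Q: 0 + 1(8.075) = 8.075
  U: 0 + 2(8.075) = 16.15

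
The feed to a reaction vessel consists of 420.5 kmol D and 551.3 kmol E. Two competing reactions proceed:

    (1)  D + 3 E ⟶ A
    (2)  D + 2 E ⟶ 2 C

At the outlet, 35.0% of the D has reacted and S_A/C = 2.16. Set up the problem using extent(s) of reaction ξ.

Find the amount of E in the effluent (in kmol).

Conversion of D: D consumed = 0.35 × 420.5 = 147.2 kmol = 1ξ₁ + 1ξ₂.
Selectivity: 1ξ₁ / (2ξ₂) = 2.16 → ξ₁ = 4.32 ξ₂.
Substitute: (1·4.32 + 1) ξ₂ = 147.2 → ξ₂ = 27.66 kmol, ξ₁ = 119.5 kmol.
Outlet amounts (n = n₀ + Σ ν·ξ):
  D: 420.5 − 1(119.5) − 1(27.66) = 273.3
  E: 551.3 − 3(119.5) − 2(27.66) = 137.4
  A: 0 + 1(119.5) = 119.5
  C: 0 + 2(27.66) = 55.33

137 kmol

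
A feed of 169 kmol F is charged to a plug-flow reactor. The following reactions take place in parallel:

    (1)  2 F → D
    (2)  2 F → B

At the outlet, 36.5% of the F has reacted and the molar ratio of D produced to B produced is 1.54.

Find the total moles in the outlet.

138 kmol

Conversion of F: F consumed = 0.365 × 169 = 61.68 kmol = 2ξ₁ + 2ξ₂.
Selectivity: 1ξ₁ / (1ξ₂) = 1.54 → ξ₁ = 1.54 ξ₂.
Substitute: (2·1.54 + 2) ξ₂ = 61.68 → ξ₂ = 12.14 kmol, ξ₁ = 18.7 kmol.
Outlet amounts (n = n₀ + Σ ν·ξ):
  F: 169 − 2(18.7) − 2(12.14) = 107.3
  D: 0 + 1(18.7) = 18.7
  B: 0 + 1(12.14) = 12.14
Total out = 107.3 + 18.7 + 12.14 = 138.2 kmol.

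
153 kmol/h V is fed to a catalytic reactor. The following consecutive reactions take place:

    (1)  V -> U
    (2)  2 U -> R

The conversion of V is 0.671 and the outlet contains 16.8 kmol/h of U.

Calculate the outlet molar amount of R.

Conversion of V: V consumed = 1ξ₁ = 0.671 × 153 → ξ₁ = 102.7 kmol/h.
U balance: n_U = 0 + 1ξ₁ − 2ξ₂ = 16.8 → ξ₂ = (1·102.7 − 16.8)/2 = 42.93 kmol/h.
Outlet amounts (n = n₀ + Σ ν·ξ):
  V: 153 − 1(102.7) = 50.34
  U: 0 + 1(102.7) − 2(42.93) = 16.8
  R: 0 + 1(42.93) = 42.93

42.9 kmol/h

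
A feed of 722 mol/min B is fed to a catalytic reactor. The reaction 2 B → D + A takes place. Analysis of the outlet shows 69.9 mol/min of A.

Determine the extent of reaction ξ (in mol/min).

ξ = 69.9 mol/min

For A: n = n₀ + 1ξ → 69.9 = 0 + 1ξ, giving ξ = 69.9 mol/min.
Outlet amounts (n = n₀ + ν ξ):
  B: 722 − 2(69.9) = 582.2
  D: 0 + 1(69.9) = 69.9
  A: 0 + 1(69.9) = 69.9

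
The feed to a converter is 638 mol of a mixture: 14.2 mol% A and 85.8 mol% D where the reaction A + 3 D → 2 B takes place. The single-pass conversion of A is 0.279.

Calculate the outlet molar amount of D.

A reacted = 0.279 × 90.6 = 25.28 mol; ν_A = −1, so ξ = 25.28/1 = 25.28 mol.
Outlet amounts (n = n₀ + ν ξ):
  A: 90.6 − 1(25.28) = 65.32
  D: 547.4 − 3(25.28) = 471.6
  B: 0 + 2(25.28) = 50.55

472 mol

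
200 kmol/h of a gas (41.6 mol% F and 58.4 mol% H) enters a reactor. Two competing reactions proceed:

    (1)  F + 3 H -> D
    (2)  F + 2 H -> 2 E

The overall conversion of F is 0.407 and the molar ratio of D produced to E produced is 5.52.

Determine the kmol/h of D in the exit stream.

Conversion of F: F consumed = 0.407 × 83.2 = 33.86 kmol/h = 1ξ₁ + 1ξ₂.
Selectivity: 1ξ₁ / (2ξ₂) = 5.52 → ξ₁ = 11.04 ξ₂.
Substitute: (1·11.04 + 1) ξ₂ = 33.86 → ξ₂ = 2.812 kmol/h, ξ₁ = 31.05 kmol/h.
Outlet amounts (n = n₀ + Σ ν·ξ):
  F: 83.2 − 1(31.05) − 1(2.812) = 49.34
  H: 116.8 − 3(31.05) − 2(2.812) = 18.03
  D: 0 + 1(31.05) = 31.05
  E: 0 + 2(2.812) = 5.625

31 kmol/h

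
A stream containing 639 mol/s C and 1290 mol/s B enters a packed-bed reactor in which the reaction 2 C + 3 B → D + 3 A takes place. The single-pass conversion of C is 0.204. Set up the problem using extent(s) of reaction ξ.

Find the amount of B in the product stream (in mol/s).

1090 mol/s

C reacted = 0.204 × 639 = 130.4 mol/s; ν_C = −2, so ξ = 130.4/2 = 65.18 mol/s.
Outlet amounts (n = n₀ + ν ξ):
  C: 639 − 2(65.18) = 508.6
  B: 1290 − 3(65.18) = 1094
  D: 0 + 1(65.18) = 65.18
  A: 0 + 3(65.18) = 195.5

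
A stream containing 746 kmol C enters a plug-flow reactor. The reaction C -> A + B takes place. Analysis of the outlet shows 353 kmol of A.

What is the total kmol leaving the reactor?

For A: n = n₀ + 1ξ → 353 = 0 + 1ξ, giving ξ = 353 kmol.
Outlet amounts (n = n₀ + ν ξ):
  C: 746 − 1(353) = 393
  A: 0 + 1(353) = 353
  B: 0 + 1(353) = 353
Total out = 393 + 353 + 353 = 1099 kmol.

1100 kmol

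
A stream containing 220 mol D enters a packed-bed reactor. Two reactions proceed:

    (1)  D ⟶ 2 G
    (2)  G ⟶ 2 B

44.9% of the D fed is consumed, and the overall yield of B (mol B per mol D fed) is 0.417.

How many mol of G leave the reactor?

Conversion of D: D consumed = 1ξ₁ = 0.449 × 220 → ξ₁ = 98.78 mol.
Yield of B: 2ξ₂ / 220 = 0.417 → ξ₂ = 45.87 mol.
Outlet amounts (n = n₀ + Σ ν·ξ):
  D: 220 − 1(98.78) = 121.2
  G: 0 + 2(98.78) − 1(45.87) = 151.7
  B: 0 + 2(45.87) = 91.74

152 mol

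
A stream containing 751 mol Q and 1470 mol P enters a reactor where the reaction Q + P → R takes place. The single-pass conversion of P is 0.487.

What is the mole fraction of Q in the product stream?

P reacted = 0.487 × 1470 = 715.9 mol; ν_P = −1, so ξ = 715.9/1 = 715.9 mol.
Outlet amounts (n = n₀ + ν ξ):
  Q: 751 − 1(715.9) = 35.11
  P: 1470 − 1(715.9) = 754.1
  R: 0 + 1(715.9) = 715.9
Total out = 1505 mol; y_Q = 35.11 / 1505 = 0.02333.

0.0233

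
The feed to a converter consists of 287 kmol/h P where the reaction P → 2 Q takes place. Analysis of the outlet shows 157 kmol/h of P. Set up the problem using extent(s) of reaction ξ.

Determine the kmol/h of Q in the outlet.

260 kmol/h

For P: n = n₀ − 1ξ → 157 = 287 − 1ξ, giving ξ = 130 kmol/h.
Outlet amounts (n = n₀ + ν ξ):
  P: 287 − 1(130) = 157
  Q: 0 + 2(130) = 260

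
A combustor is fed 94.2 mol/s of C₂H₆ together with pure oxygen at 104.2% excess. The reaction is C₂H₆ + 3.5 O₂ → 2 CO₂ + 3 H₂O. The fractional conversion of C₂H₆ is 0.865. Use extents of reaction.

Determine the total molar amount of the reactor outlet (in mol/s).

808 mol/s

Stoichiometric O₂ = 3.5 × 94.2 = 329.7 mol/s; O₂ fed = 329.7 × 2.042 = 673.2 mol/s.
Fuel reacted = 0.865 × 94.2 → ξ = 81.48 mol/s.
Outlet (n = n₀ + ν ξ):
  C₂H₆: 94.2 − 1(81.48) = 12.72
  O₂: 673.2 − 3.5(81.48) = 388.1
  CO₂: 0 + 2(81.48) = 163
  H₂O: 0 + 3(81.48) = 244.4
Total out = 12.72 + 388.1 + 163 + 244.4 = 808.2 mol/s.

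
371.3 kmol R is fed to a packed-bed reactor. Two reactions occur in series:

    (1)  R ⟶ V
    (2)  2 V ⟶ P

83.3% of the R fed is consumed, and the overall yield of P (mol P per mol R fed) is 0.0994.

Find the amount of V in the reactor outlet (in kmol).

Conversion of R: R consumed = 1ξ₁ = 0.833 × 371.3 → ξ₁ = 309.3 kmol.
Yield of P: 1ξ₂ / 371.3 = 0.0994 → ξ₂ = 36.91 kmol.
Outlet amounts (n = n₀ + Σ ν·ξ):
  R: 371.3 − 1(309.3) = 62.01
  V: 0 + 1(309.3) − 2(36.91) = 235.5
  P: 0 + 1(36.91) = 36.91

235 kmol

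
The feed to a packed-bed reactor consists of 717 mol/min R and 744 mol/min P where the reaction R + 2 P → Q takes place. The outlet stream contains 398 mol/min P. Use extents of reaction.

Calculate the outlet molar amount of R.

For P: n = n₀ − 2ξ → 398 = 744 − 2ξ, giving ξ = 173 mol/min.
Outlet amounts (n = n₀ + ν ξ):
  R: 717 − 1(173) = 544
  P: 744 − 2(173) = 398
  Q: 0 + 1(173) = 173

544 mol/min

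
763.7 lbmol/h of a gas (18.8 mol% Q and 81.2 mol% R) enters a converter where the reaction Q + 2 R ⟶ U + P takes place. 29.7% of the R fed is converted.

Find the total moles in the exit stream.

R reacted = 0.297 × 620.1 = 184.2 lbmol/h; ν_R = −2, so ξ = 184.2/2 = 92.09 lbmol/h.
Outlet amounts (n = n₀ + ν ξ):
  Q: 143.6 − 1(92.09) = 51.49
  R: 620.1 − 2(92.09) = 435.9
  U: 0 + 1(92.09) = 92.09
  P: 0 + 1(92.09) = 92.09
Total out = 51.49 + 435.9 + 92.09 + 92.09 = 671.6 lbmol/h.

672 lbmol/h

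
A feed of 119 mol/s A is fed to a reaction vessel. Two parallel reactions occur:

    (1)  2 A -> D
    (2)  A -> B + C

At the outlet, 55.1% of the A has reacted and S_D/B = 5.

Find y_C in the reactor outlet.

0.0626

Conversion of A: A consumed = 0.551 × 119 = 65.57 mol/s = 2ξ₁ + 1ξ₂.
Selectivity: 1ξ₁ / (1ξ₂) = 5 → ξ₁ = 5 ξ₂.
Substitute: (2·5 + 1) ξ₂ = 65.57 → ξ₂ = 5.961 mol/s, ξ₁ = 29.8 mol/s.
Outlet amounts (n = n₀ + Σ ν·ξ):
  A: 119 − 2(29.8) − 1(5.961) = 53.43
  D: 0 + 1(29.8) = 29.8
  B: 0 + 1(5.961) = 5.961
  C: 0 + 1(5.961) = 5.961
Total out = 95.16 mol/s; y_C = 5.961 / 95.16 = 0.06264.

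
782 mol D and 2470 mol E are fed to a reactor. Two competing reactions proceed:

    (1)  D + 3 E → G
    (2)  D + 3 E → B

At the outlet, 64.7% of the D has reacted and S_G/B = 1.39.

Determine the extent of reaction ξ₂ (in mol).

ξ₂ = 212 mol

Conversion of D: D consumed = 0.647 × 782 = 506 mol = 1ξ₁ + 1ξ₂.
Selectivity: 1ξ₁ / (1ξ₂) = 1.39 → ξ₁ = 1.39 ξ₂.
Substitute: (1·1.39 + 1) ξ₂ = 506 → ξ₂ = 211.7 mol, ξ₁ = 294.3 mol.
Outlet amounts (n = n₀ + Σ ν·ξ):
  D: 782 − 1(294.3) − 1(211.7) = 276
  E: 2470 − 3(294.3) − 3(211.7) = 952.1
  G: 0 + 1(294.3) = 294.3
  B: 0 + 1(211.7) = 211.7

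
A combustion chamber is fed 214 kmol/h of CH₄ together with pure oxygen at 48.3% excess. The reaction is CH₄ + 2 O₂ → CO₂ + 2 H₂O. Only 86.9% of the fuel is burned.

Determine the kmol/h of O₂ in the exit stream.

263 kmol/h

Stoichiometric O₂ = 2 × 214 = 428 kmol/h; O₂ fed = 428 × 1.483 = 634.7 kmol/h.
Fuel reacted = 0.869 × 214 → ξ = 186 kmol/h.
Outlet (n = n₀ + ν ξ):
  CH₄: 214 − 1(186) = 28.03
  O₂: 634.7 − 2(186) = 262.8
  CO₂: 0 + 1(186) = 186
  H₂O: 0 + 2(186) = 371.9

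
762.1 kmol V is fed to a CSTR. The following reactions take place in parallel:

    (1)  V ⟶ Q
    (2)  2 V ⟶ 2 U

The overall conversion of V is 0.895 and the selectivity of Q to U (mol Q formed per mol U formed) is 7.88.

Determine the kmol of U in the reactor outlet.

76.8 kmol

Conversion of V: V consumed = 0.895 × 762.1 = 682.1 kmol = 1ξ₁ + 2ξ₂.
Selectivity: 1ξ₁ / (2ξ₂) = 7.88 → ξ₁ = 15.76 ξ₂.
Substitute: (1·15.76 + 2) ξ₂ = 682.1 → ξ₂ = 38.41 kmol, ξ₁ = 605.3 kmol.
Outlet amounts (n = n₀ + Σ ν·ξ):
  V: 762.1 − 1(605.3) − 2(38.41) = 80.02
  Q: 0 + 1(605.3) = 605.3
  U: 0 + 2(38.41) = 76.81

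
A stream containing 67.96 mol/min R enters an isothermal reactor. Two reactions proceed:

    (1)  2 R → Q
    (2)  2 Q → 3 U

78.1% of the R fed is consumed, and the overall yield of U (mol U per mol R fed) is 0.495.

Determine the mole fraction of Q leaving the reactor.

Conversion of R: R consumed = 2ξ₁ = 0.781 × 67.96 → ξ₁ = 26.54 mol/min.
Yield of U: 3ξ₂ / 67.96 = 0.495 → ξ₂ = 11.21 mol/min.
Outlet amounts (n = n₀ + Σ ν·ξ):
  R: 67.96 − 2(26.54) = 14.88
  Q: 0 + 1(26.54) − 2(11.21) = 4.112
  U: 0 + 3(11.21) = 33.64
Total out = 52.64 mol/min; y_Q = 4.112 / 52.64 = 0.07811.

0.0781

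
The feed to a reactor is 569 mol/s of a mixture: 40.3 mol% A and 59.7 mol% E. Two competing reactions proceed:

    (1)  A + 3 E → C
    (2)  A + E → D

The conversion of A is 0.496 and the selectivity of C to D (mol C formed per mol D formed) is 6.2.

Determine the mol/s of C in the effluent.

Conversion of A: A consumed = 0.496 × 229.3 = 113.7 mol/s = 1ξ₁ + 1ξ₂.
Selectivity: 1ξ₁ / (1ξ₂) = 6.2 → ξ₁ = 6.2 ξ₂.
Substitute: (1·6.2 + 1) ξ₂ = 113.7 → ξ₂ = 15.8 mol/s, ξ₁ = 97.94 mol/s.
Outlet amounts (n = n₀ + Σ ν·ξ):
  A: 229.3 − 1(97.94) − 1(15.8) = 115.6
  E: 339.7 − 3(97.94) − 1(15.8) = 30.08
  C: 0 + 1(97.94) = 97.94
  D: 0 + 1(15.8) = 15.8

97.9 mol/s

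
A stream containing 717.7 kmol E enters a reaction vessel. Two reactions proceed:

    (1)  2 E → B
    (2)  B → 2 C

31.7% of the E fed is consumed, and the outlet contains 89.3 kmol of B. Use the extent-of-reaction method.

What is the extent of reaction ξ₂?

Conversion of E: E consumed = 2ξ₁ = 0.317 × 717.7 → ξ₁ = 113.8 kmol.
B balance: n_B = 0 + 1ξ₁ − 1ξ₂ = 89.3 → ξ₂ = (1·113.8 − 89.3)/1 = 24.46 kmol.
Outlet amounts (n = n₀ + Σ ν·ξ):
  E: 717.7 − 2(113.8) = 490.2
  B: 0 + 1(113.8) − 1(24.46) = 89.3
  C: 0 + 2(24.46) = 48.91

ξ₂ = 24.5 kmol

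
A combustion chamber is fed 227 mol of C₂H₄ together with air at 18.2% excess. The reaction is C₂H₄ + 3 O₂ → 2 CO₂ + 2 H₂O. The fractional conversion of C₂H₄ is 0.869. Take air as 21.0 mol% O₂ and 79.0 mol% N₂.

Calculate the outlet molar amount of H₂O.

Stoichiometric O₂ = 3 × 227 = 681 mol; O₂ fed = 681 × 1.182 = 804.9 mol.
N₂ fed = 804.9 × 79/21 = 3028 mol.
Fuel reacted = 0.869 × 227 → ξ = 197.3 mol.
Outlet (n = n₀ + ν ξ):
  C₂H₄: 227 − 1(197.3) = 29.74
  O₂: 804.9 − 3(197.3) = 213.2
  N₂: 3028 (inert)
  CO₂: 0 + 2(197.3) = 394.5
  H₂O: 0 + 2(197.3) = 394.5

395 mol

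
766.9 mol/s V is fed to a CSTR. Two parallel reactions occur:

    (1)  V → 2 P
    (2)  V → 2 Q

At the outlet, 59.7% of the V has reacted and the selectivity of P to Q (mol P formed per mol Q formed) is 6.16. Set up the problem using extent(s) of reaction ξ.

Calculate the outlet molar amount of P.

788 mol/s

Conversion of V: V consumed = 0.597 × 766.9 = 457.8 mol/s = 1ξ₁ + 1ξ₂.
Selectivity: 2ξ₁ / (2ξ₂) = 6.16 → ξ₁ = 6.16 ξ₂.
Substitute: (1·6.16 + 1) ξ₂ = 457.8 → ξ₂ = 63.94 mol/s, ξ₁ = 393.9 mol/s.
Outlet amounts (n = n₀ + Σ ν·ξ):
  V: 766.9 − 1(393.9) − 1(63.94) = 309.1
  P: 0 + 2(393.9) = 787.8
  Q: 0 + 2(63.94) = 127.9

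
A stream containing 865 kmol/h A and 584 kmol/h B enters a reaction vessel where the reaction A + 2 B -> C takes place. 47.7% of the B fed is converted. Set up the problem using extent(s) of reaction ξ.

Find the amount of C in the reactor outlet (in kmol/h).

139 kmol/h

B reacted = 0.477 × 584 = 278.6 kmol/h; ν_B = −2, so ξ = 278.6/2 = 139.3 kmol/h.
Outlet amounts (n = n₀ + ν ξ):
  A: 865 − 1(139.3) = 725.7
  B: 584 − 2(139.3) = 305.4
  C: 0 + 1(139.3) = 139.3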